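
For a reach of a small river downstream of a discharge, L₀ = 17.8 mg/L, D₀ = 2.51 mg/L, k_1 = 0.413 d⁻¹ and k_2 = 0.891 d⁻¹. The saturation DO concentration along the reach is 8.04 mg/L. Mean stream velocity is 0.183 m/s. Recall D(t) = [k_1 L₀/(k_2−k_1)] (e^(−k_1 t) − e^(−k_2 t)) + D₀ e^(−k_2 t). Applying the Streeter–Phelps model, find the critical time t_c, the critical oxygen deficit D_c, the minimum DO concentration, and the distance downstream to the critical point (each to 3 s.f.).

t_c ≈ 1.24 d; D_c ≈ 4.95 mg/L; min DO ≈ 3.09 mg/L; x_c ≈ 19.5 km

At the critical point dD/dt = 0, so k_1 L₀ e^(−k_1 t) = k_2 D. Substituting D(t) from the Streeter–Phelps equation and solving for t gives
t_c = ln[(k_2/k_1)(1 − D₀(k_2−k_1)/(k_1 L₀))] / (k_2−k_1).
Here k_2−k_1 = 0.4780 d⁻¹ and 1 − D₀(k_2−k_1)/(k_1 L₀) = 1 − 2.51×0.4780/(0.413×17.8) = 0.8368, so
t_c = ln(2.157 × 0.8368) / 0.4780 = 0.5907 / 0.4780 = 1.236 d.
L(t_c) = L₀ e^(−k_1 t_c) = 17.8 × 0.6003 = 10.68 mg/L, and at the critical point k_2 D_c = k_1 L, so D_c = (0.413/0.891) × 10.68 = 4.953 mg/L.
Minimum DO = C_s − D_c = 8.04 − 4.953 = 3.087 mg/L.
x_c = v t_c = 0.183 m/s × 1.236 d × 86400 s/d = 19540 m ≈ 19.5 km.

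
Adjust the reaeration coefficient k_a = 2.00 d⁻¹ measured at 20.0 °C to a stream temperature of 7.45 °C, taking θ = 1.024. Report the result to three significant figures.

k_a ≈ 1.49 d⁻¹

k_a(T₂) = k_a(T₁) · θ^(T₂−T₁) = 2.00 × 1.024^(7.45−20.0)
= 2.00 × 1.024^-12.6 = 2.00 × 0.7426 = 1.485 d⁻¹.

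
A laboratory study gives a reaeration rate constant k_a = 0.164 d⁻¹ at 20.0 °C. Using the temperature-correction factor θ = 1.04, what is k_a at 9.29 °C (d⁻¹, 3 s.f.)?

k_a ≈ 0.108 d⁻¹

k_a(T₂) = k_a(T₁) · θ^(T₂−T₁) = 0.164 × 1.04^(9.29−20.0)
= 0.164 × 1.04^-10.7 = 0.164 × 0.6570 = 0.1077 d⁻¹.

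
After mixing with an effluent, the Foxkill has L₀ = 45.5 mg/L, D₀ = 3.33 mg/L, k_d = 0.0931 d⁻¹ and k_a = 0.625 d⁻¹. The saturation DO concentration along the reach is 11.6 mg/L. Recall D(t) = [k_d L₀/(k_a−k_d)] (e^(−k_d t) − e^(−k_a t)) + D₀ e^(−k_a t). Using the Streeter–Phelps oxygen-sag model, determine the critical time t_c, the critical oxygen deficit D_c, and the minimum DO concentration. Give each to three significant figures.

t_c ≈ 2.56 d; D_c ≈ 5.34 mg/L; min DO ≈ 6.26 mg/L

t_c = [1/(k_a−k_d)] ln[(k_a/k_d)(1 − D₀(k_a−k_d)/(k_d L₀))]
= [1/(0.625−0.0931)] ln[(0.625/0.0931)(1 − 3.33×0.5319/(0.0931×45.5))]
= (1/0.5319) ln[6.713 × 0.5819] = 1.880 × ln(3.906) = 1.880 × 1.363 = 2.562 d.
D_c = (k_d/k_a) L₀ e^(−k_d t_c) = (0.0931/0.625) × 45.5 × e^(−0.0931×2.562) = 0.1490 × 45.5 × 0.7878 = 5.340 mg/L.
Minimum DO = C_s − D_c = 11.6 − 5.340 = 6.260 mg/L.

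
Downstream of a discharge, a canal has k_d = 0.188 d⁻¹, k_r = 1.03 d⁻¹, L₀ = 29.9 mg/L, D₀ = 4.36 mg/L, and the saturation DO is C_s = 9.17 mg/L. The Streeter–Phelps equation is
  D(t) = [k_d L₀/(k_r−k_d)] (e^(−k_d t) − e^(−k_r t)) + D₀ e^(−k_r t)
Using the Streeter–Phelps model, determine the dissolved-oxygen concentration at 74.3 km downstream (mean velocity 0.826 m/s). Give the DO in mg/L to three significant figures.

Travel time t = x/v = 74.3 km / (0.826 m/s) = 74300 m / 0.826 m/s = 89950 s = 1.041 d.
k_d L₀/(k_r−k_d) = 0.188×29.9/(1.03−0.188) = 5.621/0.8420 = 6.676 mg/L.
e^(−k_d t) = e^(−0.188×1.041) = 0.8222; e^(−k_r t) = e^(−1.03×1.041) = 0.3422.
D = 6.676 × (0.8222 − 0.3422) + 4.36 × 0.3422 = 3.205 + 1.492 = 4.697 mg/L.
DO = C_s − D = 9.17 − 4.697 = 4.473 mg/L.

DO ≈ 4.47 mg/L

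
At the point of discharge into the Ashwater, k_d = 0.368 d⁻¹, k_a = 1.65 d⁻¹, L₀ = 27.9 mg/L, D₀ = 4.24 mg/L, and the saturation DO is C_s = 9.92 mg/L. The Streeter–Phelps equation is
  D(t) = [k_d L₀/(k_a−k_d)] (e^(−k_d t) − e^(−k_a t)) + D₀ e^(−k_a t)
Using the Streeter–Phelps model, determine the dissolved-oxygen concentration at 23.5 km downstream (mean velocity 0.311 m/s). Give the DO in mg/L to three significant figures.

Travel time t = x/v = 23.5 km / (0.311 m/s) = 23500 m / 0.311 m/s = 75560 s = 0.8746 d.
k_d L₀/(k_a−k_d) = 0.368×27.9/(1.65−0.368) = 10.27/1.282 = 8.009 mg/L.
e^(−k_d t) = e^(−0.368×0.8746) = 0.7248; e^(−k_a t) = e^(−1.65×0.8746) = 0.2362.
D = 8.009 × (0.7248 − 0.2362) + 4.24 × 0.2362 = 3.913 + 1.002 = 4.915 mg/L.
DO = C_s − D = 9.92 − 4.915 = 5.005 mg/L.

DO ≈ 5.01 mg/L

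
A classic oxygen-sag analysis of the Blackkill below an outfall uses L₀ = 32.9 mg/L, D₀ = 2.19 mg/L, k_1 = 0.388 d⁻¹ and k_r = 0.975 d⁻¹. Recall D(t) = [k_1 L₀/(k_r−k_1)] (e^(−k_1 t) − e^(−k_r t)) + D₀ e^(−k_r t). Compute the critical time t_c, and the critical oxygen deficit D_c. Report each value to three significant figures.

At the critical point dD/dt = 0, so k_1 L₀ e^(−k_1 t) = k_r D. Substituting D(t) from the Streeter–Phelps equation and solving for t gives
t_c = ln[(k_r/k_1)(1 − D₀(k_r−k_1)/(k_1 L₀))] / (k_r−k_1).
Here k_r−k_1 = 0.5870 d⁻¹ and 1 − D₀(k_r−k_1)/(k_1 L₀) = 1 − 2.19×0.5870/(0.388×32.9) = 0.8993, so
t_c = ln(2.513 × 0.8993) / 0.5870 = 0.8153 / 0.5870 = 1.389 d.
D_c = (k_1/k_r) L₀ e^(−k_1 t_c) = (0.388/0.975) × 32.9 × e^(−0.388×1.389) = 0.3979 × 32.9 × 0.5834 = 7.638 mg/L.

t_c ≈ 1.39 d; D_c ≈ 7.64 mg/L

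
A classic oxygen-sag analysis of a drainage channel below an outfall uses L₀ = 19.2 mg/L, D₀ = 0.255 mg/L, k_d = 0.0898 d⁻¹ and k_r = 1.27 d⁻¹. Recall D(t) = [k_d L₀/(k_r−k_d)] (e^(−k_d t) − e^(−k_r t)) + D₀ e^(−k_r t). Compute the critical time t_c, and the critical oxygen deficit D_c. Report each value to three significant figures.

At the critical point dD/dt = 0, so k_d L₀ e^(−k_d t) = k_r D. Substituting D(t) from the Streeter–Phelps equation and solving for t gives
t_c = ln[(k_r/k_d)(1 − D₀(k_r−k_d)/(k_d L₀))] / (k_r−k_d).
Here k_r−k_d = 1.180 d⁻¹ and 1 − D₀(k_r−k_d)/(k_d L₀) = 1 − 0.255×1.180/(0.0898×19.2) = 0.8255, so
t_c = ln(14.14 × 0.8255) / 1.180 = 2.457 / 1.180 = 2.082 d.
L(t_c) = L₀ e^(−k_d t_c) = 19.2 × 0.8295 = 15.93 mg/L, and at the critical point k_r D_c = k_d L, so D_c = (0.0898/1.27) × 15.93 = 1.126 mg/L.

t_c ≈ 2.08 d; D_c ≈ 1.13 mg/L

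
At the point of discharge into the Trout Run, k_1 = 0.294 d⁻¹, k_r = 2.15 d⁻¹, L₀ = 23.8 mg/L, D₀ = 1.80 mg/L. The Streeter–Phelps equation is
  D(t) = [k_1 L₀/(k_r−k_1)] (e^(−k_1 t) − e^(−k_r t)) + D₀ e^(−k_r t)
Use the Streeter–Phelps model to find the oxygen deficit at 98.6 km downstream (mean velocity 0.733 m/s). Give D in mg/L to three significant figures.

D ≈ 2.32 mg/L

Travel time t = x/v = 98.6 km / (0.733 m/s) = 98600 m / 0.733 m/s = 134500 s = 1.557 d.
k_1 L₀/(k_r−k_1) = 0.294×23.8/(2.15−0.294) = 6.997/1.856 = 3.770 mg/L.
e^(−k_1 t) = e^(−0.294×1.557) = 0.6327; e^(−k_r t) = e^(−2.15×1.557) = 0.03518.
D = 3.770 × (0.6327 − 0.03518) + 1.80 × 0.03518 = 2.253 + 0.06332 = 2.316 mg/L.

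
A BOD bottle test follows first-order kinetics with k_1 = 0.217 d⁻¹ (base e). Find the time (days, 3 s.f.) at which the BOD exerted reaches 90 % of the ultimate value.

y/L₀ = 1 − e^(−k_1 t) = 0.90 ⇒ e^(−k_1 t) = 0.100
t = −ln(0.100) / 0.217 = 2.303 / 0.217 = 10.61 d.

t ≈ 10.6 d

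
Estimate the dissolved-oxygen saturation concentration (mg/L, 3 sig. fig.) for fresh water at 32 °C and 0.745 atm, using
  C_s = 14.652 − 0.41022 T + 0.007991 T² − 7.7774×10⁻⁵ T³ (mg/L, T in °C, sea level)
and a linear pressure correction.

At sea level: C_s = 14.652 − 0.41022×32 + 0.007991×32² − 7.7774×10⁻⁵×32³ = 7.159 mg/L.
Pressure correction: C_s' = 7.159 × 0.745 = 5.334 mg/L.

C_s ≈ 5.33 mg/L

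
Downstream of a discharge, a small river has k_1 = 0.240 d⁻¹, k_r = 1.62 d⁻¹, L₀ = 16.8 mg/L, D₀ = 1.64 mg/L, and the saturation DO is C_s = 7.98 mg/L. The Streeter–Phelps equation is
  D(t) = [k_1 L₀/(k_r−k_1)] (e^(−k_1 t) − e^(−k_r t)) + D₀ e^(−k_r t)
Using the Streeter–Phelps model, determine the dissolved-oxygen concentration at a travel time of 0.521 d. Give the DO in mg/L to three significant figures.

DO ≈ 5.95 mg/L

k_1 L₀/(k_r−k_1) = 0.240×16.8/(1.62−0.240) = 4.032/1.380 = 2.922 mg/L.
e^(−k_1 t) = e^(−0.240×0.5210) = 0.8825; e^(−k_r t) = e^(−1.62×0.5210) = 0.4300.
D = 2.922 × (0.8825 − 0.4300) + 1.64 × 0.4300 = 1.322 + 0.7052 = 2.027 mg/L.
DO = C_s − D = 7.98 − 2.027 = 5.953 mg/L.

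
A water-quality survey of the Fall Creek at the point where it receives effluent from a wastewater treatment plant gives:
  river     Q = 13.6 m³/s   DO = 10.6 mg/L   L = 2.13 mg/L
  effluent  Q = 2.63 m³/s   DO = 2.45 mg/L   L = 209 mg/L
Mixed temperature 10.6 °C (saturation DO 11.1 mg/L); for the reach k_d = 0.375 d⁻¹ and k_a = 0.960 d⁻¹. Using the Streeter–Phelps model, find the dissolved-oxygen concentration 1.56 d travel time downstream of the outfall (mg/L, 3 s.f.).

DO ≈ 3.07 mg/L

Mixed DO = (13.6×10.6 + 2.63×2.45)/(13.6+2.63) = 150.6/16.23 = 9.279 mg/L.
Mixed L₀ = (13.6×2.13 + 2.63×209)/(16.23) = 578.6/16.23 = 35.65 mg/L.
Initial deficit D₀ = C_s − DO₀ = 11.1 − 9.279 = 1.821 mg/L.
D(1.56) = [0.375×35.65/(0.960−0.375)](e^(−0.375×1.56) − e^(−0.960×1.56)) + 1.821 e^(−0.960×1.56)
= 22.85 × (0.5571 − 0.2237) + 1.821 × 0.2237 = 8.028 mg/L.
DO = 11.1 − 8.028 = 3.072 mg/L.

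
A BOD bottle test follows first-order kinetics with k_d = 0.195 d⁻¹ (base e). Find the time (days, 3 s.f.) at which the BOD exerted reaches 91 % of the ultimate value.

t ≈ 12.3 d

y/L₀ = 1 − e^(−k_d t) = 0.91 ⇒ e^(−k_d t) = 0.0900
t = −ln(0.0900) / 0.195 = 2.408 / 0.195 = 12.35 d.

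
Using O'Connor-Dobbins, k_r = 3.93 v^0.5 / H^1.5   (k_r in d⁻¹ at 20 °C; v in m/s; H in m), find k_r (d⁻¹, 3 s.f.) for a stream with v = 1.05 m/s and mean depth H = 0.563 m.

k_r = 3.93 × 1.05^0.5 / 0.563^1.5 = 3.93 × 1.025 / 0.4224 = 9.533 d⁻¹.

k_r ≈ 9.53 d⁻¹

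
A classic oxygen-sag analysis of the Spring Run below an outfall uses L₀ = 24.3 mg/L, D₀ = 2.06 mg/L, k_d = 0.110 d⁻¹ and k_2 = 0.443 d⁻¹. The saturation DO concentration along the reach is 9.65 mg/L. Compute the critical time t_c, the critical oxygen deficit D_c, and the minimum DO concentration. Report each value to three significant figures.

t_c ≈ 3.29 d; D_c ≈ 4.20 mg/L; min DO ≈ 5.45 mg/L

t_c = [1/(k_2−k_d)] ln[(k_2/k_d)(1 − D₀(k_2−k_d)/(k_d L₀))]
= [1/(0.443−0.110)] ln[(0.443/0.110)(1 − 2.06×0.3330/(0.110×24.3))]
= (1/0.3330) ln[4.027 × 0.7434] = 3.003 × ln(2.994) = 3.003 × 1.097 = 3.293 d.
D_c = (k_d/k_2) L₀ e^(−k_d t_c) = (0.110/0.443) × 24.3 × e^(−0.110×3.293) = 0.2483 × 24.3 × 0.6961 = 4.200 mg/L.
Minimum DO = C_s − D_c = 9.65 − 4.200 = 5.450 mg/L.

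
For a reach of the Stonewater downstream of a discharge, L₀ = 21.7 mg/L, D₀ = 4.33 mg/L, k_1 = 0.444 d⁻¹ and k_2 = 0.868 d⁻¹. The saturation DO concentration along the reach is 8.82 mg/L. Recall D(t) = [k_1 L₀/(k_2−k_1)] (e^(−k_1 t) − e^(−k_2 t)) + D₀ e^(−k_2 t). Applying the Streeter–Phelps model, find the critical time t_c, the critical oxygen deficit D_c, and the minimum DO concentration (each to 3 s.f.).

At the critical point dD/dt = 0, so k_1 L₀ e^(−k_1 t) = k_2 D. Substituting D(t) from the Streeter–Phelps equation and solving for t gives
t_c = ln[(k_2/k_1)(1 − D₀(k_2−k_1)/(k_1 L₀))] / (k_2−k_1).
Here k_2−k_1 = 0.4240 d⁻¹ and 1 − D₀(k_2−k_1)/(k_1 L₀) = 1 − 4.33×0.4240/(0.444×21.7) = 0.8094, so
t_c = ln(1.955 × 0.8094) / 0.4240 = 0.4590 / 0.4240 = 1.082 d.
D_c = (k_1/k_2) L₀ e^(−k_1 t_c) = (0.444/0.868) × 21.7 × e^(−0.444×1.082) = 0.5115 × 21.7 × 0.6184 = 6.864 mg/L.
Minimum DO = C_s − D_c = 8.82 − 6.864 = 1.956 mg/L.

t_c ≈ 1.08 d; D_c ≈ 6.86 mg/L; min DO ≈ 1.96 mg/L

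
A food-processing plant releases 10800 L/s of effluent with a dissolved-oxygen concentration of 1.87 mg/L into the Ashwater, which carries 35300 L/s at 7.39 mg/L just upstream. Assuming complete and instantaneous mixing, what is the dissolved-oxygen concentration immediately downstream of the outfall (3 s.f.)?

6.10 mg/L

Flow-weighted mixing: C = (Q_r C_r + Q_w C_w)/(Q_r + Q_w)
= (35300×7.39 + 10800×1.87)/(35300 + 10800) = 281100/46100 = 6.097 mg/L.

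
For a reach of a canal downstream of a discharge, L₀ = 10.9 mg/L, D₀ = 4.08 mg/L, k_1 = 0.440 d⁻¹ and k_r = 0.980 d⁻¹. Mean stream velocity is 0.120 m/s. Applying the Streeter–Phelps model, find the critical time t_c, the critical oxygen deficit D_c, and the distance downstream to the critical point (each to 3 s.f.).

t_c ≈ 0.344 d; D_c ≈ 4.21 mg/L; x_c ≈ 3.57 km

t_c = [1/(k_r−k_1)] ln[(k_r/k_1)(1 − D₀(k_r−k_1)/(k_1 L₀))]
= [1/(0.980−0.440)] ln[(0.980/0.440)(1 − 4.08×0.5400/(0.440×10.9))]
= (1/0.5400) ln[2.227 × 0.5406] = 1.852 × ln(1.204) = 1.852 × 0.1857 = 0.3440 d.
D_c = (k_1/k_r) L₀ e^(−k_1 t_c) = (0.440/0.980) × 10.9 × e^(−0.440×0.3440) = 0.4490 × 10.9 × 0.8596 = 4.207 mg/L.
x_c = v t_c = 0.120 m/s × 0.3440 d × 86400 s/d = 3566 m ≈ 3.57 km.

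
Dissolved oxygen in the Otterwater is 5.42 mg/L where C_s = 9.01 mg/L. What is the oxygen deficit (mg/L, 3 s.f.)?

D = C_s − C = 9.01 − 5.42 = 3.59 mg/L.

D ≈ 3.59 mg/L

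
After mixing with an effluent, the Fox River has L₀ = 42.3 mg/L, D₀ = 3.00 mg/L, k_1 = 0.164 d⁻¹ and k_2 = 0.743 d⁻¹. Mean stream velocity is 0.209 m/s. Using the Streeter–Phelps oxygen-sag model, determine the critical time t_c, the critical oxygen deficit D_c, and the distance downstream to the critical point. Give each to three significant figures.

t_c = [1/(k_2−k_1)] ln[(k_2/k_1)(1 − D₀(k_2−k_1)/(k_1 L₀))]
= [1/(0.743−0.164)] ln[(0.743/0.164)(1 − 3.00×0.5790/(0.164×42.3))]
= (1/0.5790) ln[4.530 × 0.7496] = 1.727 × ln(3.396) = 1.727 × 1.223 = 2.112 d.
D_c = (k_1/k_2) L₀ e^(−k_1 t_c) = (0.164/0.743) × 42.3 × e^(−0.164×2.112) = 0.2207 × 42.3 × 0.7073 = 6.604 mg/L.
x_c = v t_c = 0.209 m/s × 2.112 d × 86400 s/d = 38130 m ≈ 38.1 km.

t_c ≈ 2.11 d; D_c ≈ 6.60 mg/L; x_c ≈ 38.1 km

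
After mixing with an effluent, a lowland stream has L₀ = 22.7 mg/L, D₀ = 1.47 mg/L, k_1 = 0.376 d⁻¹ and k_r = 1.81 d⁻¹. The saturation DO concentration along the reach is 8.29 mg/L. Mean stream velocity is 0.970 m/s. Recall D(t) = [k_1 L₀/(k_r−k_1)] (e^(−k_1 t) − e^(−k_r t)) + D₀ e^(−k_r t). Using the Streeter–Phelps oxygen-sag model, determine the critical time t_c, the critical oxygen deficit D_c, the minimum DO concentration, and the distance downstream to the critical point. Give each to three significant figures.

At the critical point dD/dt = 0, so k_1 L₀ e^(−k_1 t) = k_r D. Substituting D(t) from the Streeter–Phelps equation and solving for t gives
t_c = ln[(k_r/k_1)(1 − D₀(k_r−k_1)/(k_1 L₀))] / (k_r−k_1).
Here k_r−k_1 = 1.434 d⁻¹ and 1 − D₀(k_r−k_1)/(k_1 L₀) = 1 − 1.47×1.434/(0.376×22.7) = 0.7530, so
t_c = ln(4.814 × 0.7530) / 1.434 = 1.288 / 1.434 = 0.8981 d.
D_c = (k_1/k_r) L₀ e^(−k_1 t_c) = (0.376/1.81) × 22.7 × e^(−0.376×0.8981) = 0.2077 × 22.7 × 0.7134 = 3.364 mg/L.
Minimum DO = C_s − D_c = 8.29 − 3.364 = 4.926 mg/L.
x_c = v t_c = 0.970 m/s × 0.8981 d × 86400 s/d = 75270 m ≈ 75.3 km.

t_c ≈ 0.898 d; D_c ≈ 3.36 mg/L; min DO ≈ 4.93 mg/L; x_c ≈ 75.3 km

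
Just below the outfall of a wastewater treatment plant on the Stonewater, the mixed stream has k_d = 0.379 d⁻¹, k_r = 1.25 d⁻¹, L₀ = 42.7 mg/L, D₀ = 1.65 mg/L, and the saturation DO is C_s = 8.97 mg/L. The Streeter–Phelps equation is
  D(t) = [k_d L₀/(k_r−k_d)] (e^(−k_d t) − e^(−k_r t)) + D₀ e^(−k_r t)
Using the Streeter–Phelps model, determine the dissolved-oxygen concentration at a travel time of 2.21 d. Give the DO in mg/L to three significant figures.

k_d L₀/(k_r−k_d) = 0.379×42.7/(1.25−0.379) = 16.18/0.8710 = 18.58 mg/L.
e^(−k_d t) = e^(−0.379×2.210) = 0.4328; e^(−k_r t) = e^(−1.25×2.210) = 0.06313.
D = 18.58 × (0.4328 − 0.06313) + 1.65 × 0.06313 = 6.868 + 0.1042 = 6.972 mg/L.
DO = C_s − D = 8.97 − 6.972 = 1.998 mg/L.

DO ≈ 2.00 mg/L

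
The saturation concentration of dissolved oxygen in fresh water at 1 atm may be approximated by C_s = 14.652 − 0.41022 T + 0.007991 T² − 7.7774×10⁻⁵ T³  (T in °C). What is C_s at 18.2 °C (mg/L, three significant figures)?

C_s ≈ 9.36 mg/L

C_s = 14.652 − 0.41022×18.2 + 0.007991×18.2² − 7.7774×10⁻⁵×18.2³ = 9.364 mg/L.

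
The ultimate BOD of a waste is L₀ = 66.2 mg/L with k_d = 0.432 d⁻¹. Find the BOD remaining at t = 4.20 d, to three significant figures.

L_t = L₀ e^(−k_d t) = 66.2 × e^(−0.432×4.20) = 66.2 × 0.1629 = 10.79 mg/L.

L ≈ 10.8 mg/L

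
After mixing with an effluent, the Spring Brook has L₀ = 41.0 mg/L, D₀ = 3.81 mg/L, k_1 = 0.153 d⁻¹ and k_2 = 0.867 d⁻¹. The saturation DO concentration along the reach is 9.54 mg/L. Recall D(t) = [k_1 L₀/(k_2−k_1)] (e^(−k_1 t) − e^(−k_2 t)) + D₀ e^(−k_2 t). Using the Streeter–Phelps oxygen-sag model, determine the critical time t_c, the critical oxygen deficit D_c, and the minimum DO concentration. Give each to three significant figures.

At the critical point dD/dt = 0, so k_1 L₀ e^(−k_1 t) = k_2 D. Substituting D(t) from the Streeter–Phelps equation and solving for t gives
t_c = ln[(k_2/k_1)(1 − D₀(k_2−k_1)/(k_1 L₀))] / (k_2−k_1).
Here k_2−k_1 = 0.7140 d⁻¹ and 1 − D₀(k_2−k_1)/(k_1 L₀) = 1 − 3.81×0.7140/(0.153×41.0) = 0.5663, so
t_c = ln(5.667 × 0.5663) / 0.7140 = 1.166 / 0.7140 = 1.633 d.
L(t_c) = L₀ e^(−k_1 t_c) = 41.0 × 0.7789 = 31.94 mg/L, and at the critical point k_2 D_c = k_1 L, so D_c = (0.153/0.867) × 31.94 = 5.636 mg/L.
Minimum DO = C_s − D_c = 9.54 − 5.636 = 3.904 mg/L.

t_c ≈ 1.63 d; D_c ≈ 5.64 mg/L; min DO ≈ 3.90 mg/L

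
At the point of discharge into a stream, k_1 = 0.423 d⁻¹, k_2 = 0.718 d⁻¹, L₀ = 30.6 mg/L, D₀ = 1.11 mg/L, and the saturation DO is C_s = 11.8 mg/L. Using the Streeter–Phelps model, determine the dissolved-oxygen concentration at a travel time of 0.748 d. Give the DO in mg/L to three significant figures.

k_1 L₀/(k_2−k_1) = 0.423×30.6/(0.718−0.423) = 12.94/0.2950 = 43.88 mg/L.
e^(−k_1 t) = e^(−0.423×0.7480) = 0.7288; e^(−k_2 t) = e^(−0.718×0.7480) = 0.5845.
D = 43.88 × (0.7288 − 0.5845) + 1.11 × 0.5845 = 6.332 + 0.6488 = 6.980 mg/L.
DO = C_s − D = 11.8 − 6.980 = 4.820 mg/L.

DO ≈ 4.82 mg/L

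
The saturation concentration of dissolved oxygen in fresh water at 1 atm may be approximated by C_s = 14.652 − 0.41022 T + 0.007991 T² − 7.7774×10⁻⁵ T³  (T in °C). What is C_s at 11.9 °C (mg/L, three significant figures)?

C_s = 14.652 − 0.41022×11.9 + 0.007991×11.9² − 7.7774×10⁻⁵×11.9³ = 10.77 mg/L.

C_s ≈ 10.8 mg/L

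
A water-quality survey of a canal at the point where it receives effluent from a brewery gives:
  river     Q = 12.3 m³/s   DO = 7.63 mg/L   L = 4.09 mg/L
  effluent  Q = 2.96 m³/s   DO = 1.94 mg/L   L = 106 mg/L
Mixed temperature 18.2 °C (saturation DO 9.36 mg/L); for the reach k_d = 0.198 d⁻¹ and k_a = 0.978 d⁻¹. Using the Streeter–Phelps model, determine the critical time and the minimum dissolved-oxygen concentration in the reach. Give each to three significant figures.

t_c ≈ 1.24 d; minimum DO ≈ 5.58 mg/L

Mixed DO = (12.3×7.63 + 2.96×1.94)/(12.3+2.96) = 99.59/15.26 = 6.526 mg/L.
Mixed L₀ = (12.3×4.09 + 2.96×106)/(15.26) = 364.1/15.26 = 23.86 mg/L.
Initial deficit D₀ = C_s − DO₀ = 9.36 − 6.526 = 2.834 mg/L.
t_c = (1/0.7800) ln[(0.978/0.198)(1 − 2.834×0.7800/(0.198×23.86))] = 1.282 × ln(2.628) = 1.239 d.
D_c = (0.198/0.978) × 23.86 × e^(−0.198×1.239) = 0.2025 × 23.86 × 0.7825 = 3.779 mg/L.
Minimum DO = 9.36 − 3.779 = 5.581 mg/L.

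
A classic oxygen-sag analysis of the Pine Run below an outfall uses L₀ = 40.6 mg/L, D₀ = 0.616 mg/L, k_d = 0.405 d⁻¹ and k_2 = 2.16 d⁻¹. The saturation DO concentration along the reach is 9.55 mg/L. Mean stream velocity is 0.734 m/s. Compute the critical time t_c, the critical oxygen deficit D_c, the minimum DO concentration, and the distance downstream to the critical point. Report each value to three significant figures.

t_c ≈ 0.915 d; D_c ≈ 5.26 mg/L; min DO ≈ 4.29 mg/L; x_c ≈ 58.0 km

t_c = [1/(k_2−k_d)] ln[(k_2/k_d)(1 − D₀(k_2−k_d)/(k_d L₀))]
= [1/(2.16−0.405)] ln[(2.16/0.405)(1 − 0.616×1.755/(0.405×40.6))]
= (1/1.755) ln[5.333 × 0.9343] = 0.5698 × ln(4.983) = 0.5698 × 1.606 = 0.9151 d.
L(t_c) = L₀ e^(−k_d t_c) = 40.6 × 0.6903 = 28.03 mg/L, and at the critical point k_2 D_c = k_d L, so D_c = (0.405/2.16) × 28.03 = 5.255 mg/L.
Minimum DO = C_s − D_c = 9.55 − 5.255 = 4.295 mg/L.
x_c = v t_c = 0.734 m/s × 0.9151 d × 86400 s/d = 58030 m ≈ 58.0 km.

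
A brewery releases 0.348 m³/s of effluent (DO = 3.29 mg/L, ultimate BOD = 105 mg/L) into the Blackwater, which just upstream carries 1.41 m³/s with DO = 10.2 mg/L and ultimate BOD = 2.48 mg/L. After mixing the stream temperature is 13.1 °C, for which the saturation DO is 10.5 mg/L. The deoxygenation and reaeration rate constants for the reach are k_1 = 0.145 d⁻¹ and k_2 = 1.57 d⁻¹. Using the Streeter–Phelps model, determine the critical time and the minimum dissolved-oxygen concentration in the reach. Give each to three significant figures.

t_c ≈ 0.779 d; minimum DO ≈ 8.62 mg/L

Mixed DO = (1.41×10.2 + 0.348×3.29)/(1.41+0.348) = 15.53/1.758 = 8.832 mg/L.
Mixed L₀ = (1.41×2.48 + 0.348×105)/(1.758) = 40.04/1.758 = 22.77 mg/L.
Initial deficit D₀ = C_s − DO₀ = 10.5 − 8.832 = 1.668 mg/L.
t_c = (1/1.425) ln[(1.57/0.145)(1 − 1.668×1.425/(0.145×22.77))] = 0.7018 × ln(3.035) = 0.7790 d.
D_c = (0.145/1.57) × 22.77 × e^(−0.145×0.7790) = 0.09236 × 22.77 × 0.8932 = 1.879 mg/L.
Minimum DO = 10.5 − 1.879 = 8.621 mg/L.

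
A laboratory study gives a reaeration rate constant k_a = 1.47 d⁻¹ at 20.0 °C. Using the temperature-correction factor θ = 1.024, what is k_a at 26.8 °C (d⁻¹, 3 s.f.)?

k_a(T₂) = k_a(T₁) · θ^(T₂−T₁) = 1.47 × 1.024^(26.8−20.0)
= 1.47 × 1.024^6.80 = 1.47 × 1.175 = 1.727 d⁻¹.

k_a ≈ 1.73 d⁻¹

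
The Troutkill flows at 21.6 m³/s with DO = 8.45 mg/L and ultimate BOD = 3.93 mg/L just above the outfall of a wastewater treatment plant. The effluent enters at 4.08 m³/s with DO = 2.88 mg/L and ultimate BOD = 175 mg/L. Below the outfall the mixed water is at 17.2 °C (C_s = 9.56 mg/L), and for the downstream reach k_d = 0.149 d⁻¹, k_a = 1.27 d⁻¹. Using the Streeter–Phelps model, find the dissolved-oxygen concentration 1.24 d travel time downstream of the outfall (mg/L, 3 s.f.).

Mixed DO = (21.6×8.45 + 4.08×2.88)/(21.6+4.08) = 194.3/25.68 = 7.565 mg/L.
Mixed L₀ = (21.6×3.93 + 4.08×175)/(25.68) = 798.9/25.68 = 31.11 mg/L.
Initial deficit D₀ = C_s − DO₀ = 9.56 − 7.565 = 1.995 mg/L.
D(1.24) = [0.149×31.11/(1.27−0.149)](e^(−0.149×1.24) − e^(−1.27×1.24)) + 1.995 e^(−1.27×1.24)
= 4.135 × (0.8313 − 0.2070) + 1.995 × 0.2070 = 2.994 mg/L.
DO = 9.56 − 2.994 = 6.566 mg/L.

DO ≈ 6.57 mg/L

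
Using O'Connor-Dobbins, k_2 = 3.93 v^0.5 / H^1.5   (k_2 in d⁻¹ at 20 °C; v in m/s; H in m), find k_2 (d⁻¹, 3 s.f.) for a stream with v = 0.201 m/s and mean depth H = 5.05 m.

k_2 = 3.93 × 0.201^0.5 / 5.05^1.5 = 3.93 × 0.4483 / 11.35 = 0.1553 d⁻¹.

k_2 ≈ 0.155 d⁻¹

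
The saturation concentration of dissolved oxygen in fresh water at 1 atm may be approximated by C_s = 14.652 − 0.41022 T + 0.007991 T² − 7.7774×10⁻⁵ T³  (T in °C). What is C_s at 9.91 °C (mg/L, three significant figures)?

C_s = 14.652 − 0.41022×9.91 + 0.007991×9.91² − 7.7774×10⁻⁵×9.91³ = 11.30 mg/L.

C_s ≈ 11.3 mg/L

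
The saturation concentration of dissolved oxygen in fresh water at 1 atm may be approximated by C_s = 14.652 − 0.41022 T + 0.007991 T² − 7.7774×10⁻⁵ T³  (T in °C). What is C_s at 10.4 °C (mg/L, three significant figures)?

C_s = 14.652 − 0.41022×10.4 + 0.007991×10.4² − 7.7774×10⁻⁵×10.4³ = 11.16 mg/L.

C_s ≈ 11.2 mg/L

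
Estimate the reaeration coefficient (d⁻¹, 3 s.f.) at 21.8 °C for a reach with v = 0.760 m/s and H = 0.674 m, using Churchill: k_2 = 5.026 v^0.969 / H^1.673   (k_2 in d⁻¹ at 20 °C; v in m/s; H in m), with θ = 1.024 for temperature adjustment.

k_2 ≈ 7.78 d⁻¹

k_2(20) = 5.026 × 0.760^0.969 / 0.674^1.673 = 5.026 × 0.7665 / 0.5168 = 7.454 d⁻¹.
k_2(21.8) = 7.454 × 1.024^(21.8−20) = 7.454 × 1.044 = 7.779 d⁻¹.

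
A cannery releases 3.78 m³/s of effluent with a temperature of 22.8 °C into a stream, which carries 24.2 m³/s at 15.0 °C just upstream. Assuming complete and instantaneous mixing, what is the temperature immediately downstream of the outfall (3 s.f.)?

Flow-weighted mixing: C = (Q_r C_r + Q_w C_w)/(Q_r + Q_w)
= (24.2×15.0 + 3.78×22.8)/(24.2 + 3.78) = 449.2/27.98 = 16.05 °C.

16.1 °C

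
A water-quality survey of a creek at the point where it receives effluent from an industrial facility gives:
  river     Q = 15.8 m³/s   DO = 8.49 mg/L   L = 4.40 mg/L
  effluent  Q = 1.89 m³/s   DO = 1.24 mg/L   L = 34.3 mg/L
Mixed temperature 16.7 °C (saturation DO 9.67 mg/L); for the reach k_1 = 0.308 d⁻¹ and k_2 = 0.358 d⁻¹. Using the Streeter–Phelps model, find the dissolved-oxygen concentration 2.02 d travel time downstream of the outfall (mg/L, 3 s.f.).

DO ≈ 6.31 mg/L

Mixed DO = (15.8×8.49 + 1.89×1.24)/(15.8+1.89) = 136.5/17.69 = 7.715 mg/L.
Mixed L₀ = (15.8×4.40 + 1.89×34.3)/(17.69) = 134.3/17.69 = 7.595 mg/L.
Initial deficit D₀ = C_s − DO₀ = 9.67 − 7.715 = 1.955 mg/L.
D(2.02) = [0.308×7.595/(0.358−0.308)](e^(−0.308×2.02) − e^(−0.358×2.02)) + 1.955 e^(−0.358×2.02)
= 46.78 × (0.5368 − 0.4852) + 1.955 × 0.4852 = 3.361 mg/L.
DO = 9.67 − 3.361 = 6.309 mg/L.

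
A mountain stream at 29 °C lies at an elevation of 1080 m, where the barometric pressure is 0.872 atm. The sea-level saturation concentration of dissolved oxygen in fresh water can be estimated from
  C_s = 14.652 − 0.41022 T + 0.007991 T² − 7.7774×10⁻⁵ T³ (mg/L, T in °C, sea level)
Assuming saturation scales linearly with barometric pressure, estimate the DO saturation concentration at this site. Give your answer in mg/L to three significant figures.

C_s ≈ 6.61 mg/L

At sea level: C_s = 14.652 − 0.41022×29 + 0.007991×29² − 7.7774×10⁻⁵×29³ = 7.579 mg/L.
Pressure correction: C_s' = 7.579 × 0.872 = 6.609 mg/L.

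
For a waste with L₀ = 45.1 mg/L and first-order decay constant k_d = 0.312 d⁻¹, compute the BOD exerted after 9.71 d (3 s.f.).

y_t = L₀(1 − e^(−k_d t)) = 45.1 × (1 − e^(−0.312×9.71))
= 45.1 × (1 − 0.04834) = 45.1 × 0.9517 = 42.92 mg/L.

y ≈ 42.9 mg/L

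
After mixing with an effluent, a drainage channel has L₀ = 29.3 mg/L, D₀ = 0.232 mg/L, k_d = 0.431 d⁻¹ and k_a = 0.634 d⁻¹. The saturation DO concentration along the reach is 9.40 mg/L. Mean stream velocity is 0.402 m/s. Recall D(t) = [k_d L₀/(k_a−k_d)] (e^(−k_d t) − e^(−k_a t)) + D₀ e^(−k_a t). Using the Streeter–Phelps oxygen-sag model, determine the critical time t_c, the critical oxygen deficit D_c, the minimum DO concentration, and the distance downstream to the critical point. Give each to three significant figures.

With k_a/k_d = 1.471 and 1 − D₀(k_a−k_d)/(k_d L₀) = 0.9963,
t_c = ln(1.471 × 0.9963) / (0.634 − 0.431) = ln(1.466) / 0.2030 = 0.3822/0.2030 = 1.883 d.
D_c = (k_d/k_a) L₀ e^(−k_d t_c) = (0.431/0.634) × 29.3 × e^(−0.431×1.883) = 0.6798 × 29.3 × 0.4442 = 8.848 mg/L.
Minimum DO = C_s − D_c = 9.40 − 8.848 = 0.5522 mg/L.
x_c = v t_c = 0.402 m/s × 1.883 d × 86400 s/d = 65390 m ≈ 65.4 km.

t_c ≈ 1.88 d; D_c ≈ 8.85 mg/L; min DO ≈ 0.552 mg/L; x_c ≈ 65.4 km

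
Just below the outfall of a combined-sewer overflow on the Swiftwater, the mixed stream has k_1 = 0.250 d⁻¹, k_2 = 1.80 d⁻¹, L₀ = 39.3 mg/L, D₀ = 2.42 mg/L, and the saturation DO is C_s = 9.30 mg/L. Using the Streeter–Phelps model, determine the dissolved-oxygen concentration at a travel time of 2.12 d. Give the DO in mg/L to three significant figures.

DO ≈ 5.66 mg/L

k_1 L₀/(k_2−k_1) = 0.250×39.3/(1.80−0.250) = 9.825/1.550 = 6.339 mg/L.
e^(−k_1 t) = e^(−0.250×2.120) = 0.5886; e^(−k_2 t) = e^(−1.80×2.120) = 0.02202.
D = 6.339 × (0.5886 − 0.02202) + 2.42 × 0.02202 = 3.591 + 0.05328 = 3.645 mg/L.
DO = C_s − D = 9.30 − 3.645 = 5.655 mg/L.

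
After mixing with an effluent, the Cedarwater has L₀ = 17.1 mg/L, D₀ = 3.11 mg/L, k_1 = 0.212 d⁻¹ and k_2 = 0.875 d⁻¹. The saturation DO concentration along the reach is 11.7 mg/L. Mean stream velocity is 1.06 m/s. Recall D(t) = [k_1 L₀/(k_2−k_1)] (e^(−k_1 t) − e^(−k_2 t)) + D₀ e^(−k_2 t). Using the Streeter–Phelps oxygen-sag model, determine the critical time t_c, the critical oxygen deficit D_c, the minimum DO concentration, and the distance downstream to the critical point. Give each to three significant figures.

t_c ≈ 0.870 d; D_c ≈ 3.45 mg/L; min DO ≈ 8.25 mg/L; x_c ≈ 79.6 km

At the critical point dD/dt = 0, so k_1 L₀ e^(−k_1 t) = k_2 D. Substituting D(t) from the Streeter–Phelps equation and solving for t gives
t_c = ln[(k_2/k_1)(1 − D₀(k_2−k_1)/(k_1 L₀))] / (k_2−k_1).
Here k_2−k_1 = 0.6630 d⁻¹ and 1 − D₀(k_2−k_1)/(k_1 L₀) = 1 − 3.11×0.6630/(0.212×17.1) = 0.4312, so
t_c = ln(4.127 × 0.4312) / 0.6630 = 0.5765 / 0.6630 = 0.8695 d.
D_c = (k_1/k_2) L₀ e^(−k_1 t_c) = (0.212/0.875) × 17.1 × e^(−0.212×0.8695) = 0.2423 × 17.1 × 0.8317 = 3.446 mg/L.
Minimum DO = C_s − D_c = 11.7 − 3.446 = 8.254 mg/L.
x_c = v t_c = 1.06 m/s × 0.8695 d × 86400 s/d = 79640 m ≈ 79.6 km.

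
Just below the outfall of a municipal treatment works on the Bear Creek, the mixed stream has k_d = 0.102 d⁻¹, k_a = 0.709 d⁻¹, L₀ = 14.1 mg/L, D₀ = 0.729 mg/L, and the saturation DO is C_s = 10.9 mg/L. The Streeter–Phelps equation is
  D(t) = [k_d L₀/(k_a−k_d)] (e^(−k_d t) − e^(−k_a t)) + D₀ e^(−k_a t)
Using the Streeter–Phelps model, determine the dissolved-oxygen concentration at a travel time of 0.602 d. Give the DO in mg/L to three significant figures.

DO ≈ 9.74 mg/L

k_d L₀/(k_a−k_d) = 0.102×14.1/(0.709−0.102) = 1.438/0.6070 = 2.369 mg/L.
e^(−k_d t) = e^(−0.102×0.6020) = 0.9404; e^(−k_a t) = e^(−0.709×0.6020) = 0.6526.
D = 2.369 × (0.9404 − 0.6526) + 0.729 × 0.6526 = 0.6820 + 0.4757 = 1.158 mg/L.
DO = C_s − D = 10.9 − 1.158 = 9.742 mg/L.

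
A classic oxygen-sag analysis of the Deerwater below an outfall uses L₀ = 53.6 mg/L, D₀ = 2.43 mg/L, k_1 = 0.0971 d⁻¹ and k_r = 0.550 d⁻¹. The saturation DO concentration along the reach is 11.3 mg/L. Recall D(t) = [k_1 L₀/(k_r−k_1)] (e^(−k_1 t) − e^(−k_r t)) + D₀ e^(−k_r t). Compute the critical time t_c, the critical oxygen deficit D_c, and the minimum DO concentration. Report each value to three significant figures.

t_c ≈ 3.30 d; D_c ≈ 6.87 mg/L; min DO ≈ 4.43 mg/L

With k_r/k_1 = 5.664 and 1 − D₀(k_r−k_1)/(k_1 L₀) = 0.7885,
t_c = ln(5.664 × 0.7885) / (0.550 − 0.0971) = ln(4.467) / 0.4529 = 1.497/0.4529 = 3.304 d.
D_c = (k_1/k_r) L₀ e^(−k_1 t_c) = (0.0971/0.550) × 53.6 × e^(−0.0971×3.304) = 0.1765 × 53.6 × 0.7255 = 6.865 mg/L.
Minimum DO = C_s − D_c = 11.3 − 6.865 = 4.435 mg/L.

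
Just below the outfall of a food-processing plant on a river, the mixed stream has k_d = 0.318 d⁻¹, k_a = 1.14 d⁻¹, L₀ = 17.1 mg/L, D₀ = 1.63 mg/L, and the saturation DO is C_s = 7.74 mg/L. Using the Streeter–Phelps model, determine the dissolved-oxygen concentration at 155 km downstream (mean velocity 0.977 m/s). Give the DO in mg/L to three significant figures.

DO ≈ 4.67 mg/L

Travel time t = x/v = 155 km / (0.977 m/s) = 155000 m / 0.977 m/s = 158600 s = 1.836 d.
k_d L₀/(k_a−k_d) = 0.318×17.1/(1.14−0.318) = 5.438/0.8220 = 6.615 mg/L.
e^(−k_d t) = e^(−0.318×1.836) = 0.5577; e^(−k_a t) = e^(−1.14×1.836) = 0.1233.
D = 6.615 × (0.5577 − 0.1233) + 1.63 × 0.1233 = 2.874 + 0.2009 = 3.075 mg/L.
DO = C_s − D = 7.74 − 3.075 = 4.665 mg/L.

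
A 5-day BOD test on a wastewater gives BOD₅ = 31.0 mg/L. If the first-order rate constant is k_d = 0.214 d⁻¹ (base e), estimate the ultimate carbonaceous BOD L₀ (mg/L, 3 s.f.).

BOD₅ = L₀(1 − e^(−5k_d)) ⇒ L₀ = BOD₅ / (1 − e^(−5×0.214))
= 31.0 / (1 − 0.3430) = 31.0 / 0.6570 = 47.18 mg/L.

L₀ ≈ 47.2 mg/L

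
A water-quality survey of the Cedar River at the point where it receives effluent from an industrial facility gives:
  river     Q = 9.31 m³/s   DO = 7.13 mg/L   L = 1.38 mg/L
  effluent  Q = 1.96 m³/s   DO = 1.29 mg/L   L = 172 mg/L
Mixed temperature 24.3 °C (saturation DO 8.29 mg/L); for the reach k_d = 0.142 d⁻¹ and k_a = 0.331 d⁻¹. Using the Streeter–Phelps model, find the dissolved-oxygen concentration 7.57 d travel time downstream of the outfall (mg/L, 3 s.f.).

Mixed DO = (9.31×7.13 + 1.96×1.29)/(9.31+1.96) = 68.91/11.27 = 6.114 mg/L.
Mixed L₀ = (9.31×1.38 + 1.96×172)/(11.27) = 350.0/11.27 = 31.05 mg/L.
Initial deficit D₀ = C_s − DO₀ = 8.29 − 6.114 = 2.176 mg/L.
D(7.57) = [0.142×31.05/(0.331−0.142)](e^(−0.142×7.57) − e^(−0.331×7.57)) + 2.176 e^(−0.331×7.57)
= 23.33 × (0.3413 − 0.08162) + 2.176 × 0.08162 = 6.237 mg/L.
DO = 8.29 − 6.237 = 2.053 mg/L.

DO ≈ 2.05 mg/L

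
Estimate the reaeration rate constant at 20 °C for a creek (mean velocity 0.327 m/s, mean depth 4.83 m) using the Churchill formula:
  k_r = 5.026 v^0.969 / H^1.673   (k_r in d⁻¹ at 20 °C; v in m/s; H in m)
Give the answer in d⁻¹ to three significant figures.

k_r = 5.026 × 0.327^0.969 / 4.83^1.673 = 5.026 × 0.3385 / 13.94 = 0.1221 d⁻¹.

k_r ≈ 0.122 d⁻¹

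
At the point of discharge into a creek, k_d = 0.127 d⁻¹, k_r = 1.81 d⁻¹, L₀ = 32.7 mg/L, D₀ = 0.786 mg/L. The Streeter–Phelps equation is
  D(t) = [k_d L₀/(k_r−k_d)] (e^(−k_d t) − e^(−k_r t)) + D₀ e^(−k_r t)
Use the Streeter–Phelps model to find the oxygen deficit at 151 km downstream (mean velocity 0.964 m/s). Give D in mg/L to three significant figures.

D ≈ 1.90 mg/L

Travel time t = x/v = 151 km / (0.964 m/s) = 151000 m / 0.964 m/s = 156600 s = 1.813 d.
k_d L₀/(k_r−k_d) = 0.127×32.7/(1.81−0.127) = 4.153/1.683 = 2.468 mg/L.
e^(−k_d t) = e^(−0.127×1.813) = 0.7943; e^(−k_r t) = e^(−1.81×1.813) = 0.03757.
D = 2.468 × (0.7943 − 0.03757) + 0.786 × 0.03757 = 1.867 + 0.02953 = 1.897 mg/L.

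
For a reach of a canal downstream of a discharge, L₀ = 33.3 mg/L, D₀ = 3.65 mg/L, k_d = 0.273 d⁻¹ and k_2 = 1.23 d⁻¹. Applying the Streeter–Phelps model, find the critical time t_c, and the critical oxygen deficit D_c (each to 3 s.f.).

t_c = [1/(k_2−k_d)] ln[(k_2/k_d)(1 − D₀(k_2−k_d)/(k_d L₀))]
= [1/(1.23−0.273)] ln[(1.23/0.273)(1 − 3.65×0.9570/(0.273×33.3))]
= (1/0.9570) ln[4.505 × 0.6158] = 1.045 × ln(2.774) = 1.045 × 1.020 = 1.066 d.
L(t_c) = L₀ e^(−k_d t_c) = 33.3 × 0.7475 = 24.89 mg/L, and at the critical point k_2 D_c = k_d L, so D_c = (0.273/1.23) × 24.89 = 5.524 mg/L.

t_c ≈ 1.07 d; D_c ≈ 5.52 mg/L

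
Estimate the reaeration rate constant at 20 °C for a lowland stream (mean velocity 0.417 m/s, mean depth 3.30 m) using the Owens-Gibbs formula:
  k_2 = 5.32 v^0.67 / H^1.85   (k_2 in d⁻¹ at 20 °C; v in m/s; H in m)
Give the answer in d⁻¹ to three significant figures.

k_2 ≈ 0.325 d⁻¹

k_2 = 5.32 × 0.417^0.67 / 3.30^1.85 = 5.32 × 0.5565 / 9.104 = 0.3252 d⁻¹.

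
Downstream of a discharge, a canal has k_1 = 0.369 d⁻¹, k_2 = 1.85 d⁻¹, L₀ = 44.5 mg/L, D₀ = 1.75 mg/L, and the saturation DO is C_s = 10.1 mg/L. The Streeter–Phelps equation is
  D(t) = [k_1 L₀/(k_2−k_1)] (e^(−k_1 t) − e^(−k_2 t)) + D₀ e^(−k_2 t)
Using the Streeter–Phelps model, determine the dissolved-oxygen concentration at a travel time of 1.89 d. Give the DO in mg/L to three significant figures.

k_1 L₀/(k_2−k_1) = 0.369×44.5/(1.85−0.369) = 16.42/1.481 = 11.09 mg/L.
e^(−k_1 t) = e^(−0.369×1.890) = 0.4979; e^(−k_2 t) = e^(−1.85×1.890) = 0.03030.
D = 11.09 × (0.4979 − 0.03030) + 1.75 × 0.03030 = 5.184 + 0.05303 = 5.237 mg/L.
DO = C_s − D = 10.1 − 5.237 = 4.863 mg/L.

DO ≈ 4.86 mg/L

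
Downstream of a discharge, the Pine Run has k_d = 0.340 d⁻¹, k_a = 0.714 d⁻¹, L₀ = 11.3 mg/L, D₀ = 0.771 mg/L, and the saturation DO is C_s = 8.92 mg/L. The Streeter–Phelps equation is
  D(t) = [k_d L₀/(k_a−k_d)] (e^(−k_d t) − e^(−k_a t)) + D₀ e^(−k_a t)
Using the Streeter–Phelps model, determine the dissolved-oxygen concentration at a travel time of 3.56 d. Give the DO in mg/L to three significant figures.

DO ≈ 6.61 mg/L

k_d L₀/(k_a−k_d) = 0.340×11.3/(0.714−0.340) = 3.842/0.3740 = 10.27 mg/L.
e^(−k_d t) = e^(−0.340×3.560) = 0.2981; e^(−k_a t) = e^(−0.714×3.560) = 0.07872.
D = 10.27 × (0.2981 − 0.07872) + 0.771 × 0.07872 = 2.253 + 0.06069 = 2.314 mg/L.
DO = C_s − D = 8.92 − 2.314 = 6.606 mg/L.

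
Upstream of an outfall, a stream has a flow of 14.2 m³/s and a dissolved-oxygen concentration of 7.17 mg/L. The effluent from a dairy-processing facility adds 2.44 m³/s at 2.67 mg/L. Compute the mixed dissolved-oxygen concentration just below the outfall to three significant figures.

6.51 mg/L

Flow-weighted mixing: C = (Q_r C_r + Q_w C_w)/(Q_r + Q_w)
= (14.2×7.17 + 2.44×2.67)/(14.2 + 2.44) = 108.3/16.64 = 6.510 mg/L.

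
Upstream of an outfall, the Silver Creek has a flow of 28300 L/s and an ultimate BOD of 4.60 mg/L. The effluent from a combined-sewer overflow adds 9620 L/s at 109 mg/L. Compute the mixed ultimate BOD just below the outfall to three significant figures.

31.1 mg/L

Flow-weighted mixing: C = (Q_r C_r + Q_w C_w)/(Q_r + Q_w)
= (28300×4.60 + 9620×109)/(28300 + 9620) = 1.179×10^6/37920 = 31.09 mg/L.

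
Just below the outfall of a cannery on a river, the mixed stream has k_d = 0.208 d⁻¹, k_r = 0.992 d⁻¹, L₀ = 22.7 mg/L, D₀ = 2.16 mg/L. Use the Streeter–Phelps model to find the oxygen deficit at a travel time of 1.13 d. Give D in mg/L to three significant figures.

k_d L₀/(k_r−k_d) = 0.208×22.7/(0.992−0.208) = 4.722/0.7840 = 6.022 mg/L.
e^(−k_d t) = e^(−0.208×1.130) = 0.7905; e^(−k_r t) = e^(−0.992×1.130) = 0.3260.
D = 6.022 × (0.7905 − 0.3260) + 2.16 × 0.3260 = 2.798 + 0.7041 = 3.502 mg/L.

D ≈ 3.50 mg/L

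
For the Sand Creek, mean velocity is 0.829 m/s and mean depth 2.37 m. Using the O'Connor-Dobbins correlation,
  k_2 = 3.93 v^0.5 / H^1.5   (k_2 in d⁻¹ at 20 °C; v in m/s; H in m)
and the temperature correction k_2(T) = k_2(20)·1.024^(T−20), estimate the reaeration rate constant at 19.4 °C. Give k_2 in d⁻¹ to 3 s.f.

k_2 ≈ 0.967 d⁻¹

k_2(20) = 3.93 × 0.829^0.5 / 2.37^1.5 = 3.93 × 0.9105 / 3.649 = 0.9807 d⁻¹.
k_2(19.4) = 0.9807 × 1.024^(19.4−20) = 0.9807 × 0.9859 = 0.9669 d⁻¹.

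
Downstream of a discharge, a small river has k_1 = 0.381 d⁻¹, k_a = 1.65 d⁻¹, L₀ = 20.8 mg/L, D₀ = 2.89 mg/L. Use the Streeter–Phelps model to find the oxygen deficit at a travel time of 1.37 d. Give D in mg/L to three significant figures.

D ≈ 3.36 mg/L

k_1 L₀/(k_a−k_1) = 0.381×20.8/(1.65−0.381) = 7.925/1.269 = 6.245 mg/L.
e^(−k_1 t) = e^(−0.381×1.370) = 0.5934; e^(−k_a t) = e^(−1.65×1.370) = 0.1043.
D = 6.245 × (0.5934 − 0.1043) + 2.89 × 0.1043 = 3.054 + 0.3014 = 3.356 mg/L.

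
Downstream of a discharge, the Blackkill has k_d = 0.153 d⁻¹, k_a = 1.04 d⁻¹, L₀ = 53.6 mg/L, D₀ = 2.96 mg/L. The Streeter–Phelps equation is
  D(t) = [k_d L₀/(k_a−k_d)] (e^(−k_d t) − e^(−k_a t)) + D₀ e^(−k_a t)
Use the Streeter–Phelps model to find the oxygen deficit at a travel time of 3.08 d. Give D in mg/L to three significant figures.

D ≈ 5.52 mg/L

k_d L₀/(k_a−k_d) = 0.153×53.6/(1.04−0.153) = 8.201/0.8870 = 9.246 mg/L.
e^(−k_d t) = e^(−0.153×3.080) = 0.6242; e^(−k_a t) = e^(−1.04×3.080) = 0.04063.
D = 9.246 × (0.6242 − 0.04063) + 2.96 × 0.04063 = 5.396 + 0.1203 = 5.516 mg/L.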